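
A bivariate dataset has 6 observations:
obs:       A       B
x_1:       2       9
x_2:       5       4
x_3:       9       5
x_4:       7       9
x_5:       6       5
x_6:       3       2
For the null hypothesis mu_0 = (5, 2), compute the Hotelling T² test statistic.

Step 1 — sample mean vector:
  mean(A) = (2 + 5 + 9 + 7 + 6 + 3) / 6 = 32/6 = 5.3333
  mean(B) = (9 + 4 + 5 + 9 + 5 + 2) / 6 = 34/6 = 5.6667
  x̄ = (5.3333, 5.6667),  deviation x̄ - mu_0 = (5.3333, 5.6667) - (5, 2) = (0.3333, 3.6667).

Step 2 — sample covariance matrix, S[i,j] = (1/(n-1)) · Σ_k (x_{k,i} - mean_i) · (x_{k,j} - mean_j), divisor n-1 = 5:
  S[A,A] = ((-3.3333)·(-3.3333) + (-0.3333)·(-0.3333) + (3.6667)·(3.6667) + (1.6667)·(1.6667) + (0.6667)·(0.6667) + (-2.3333)·(-2.3333)) / 5 = 33.3333/5 = 6.6667
  S[A,B] = ((-3.3333)·(3.3333) + (-0.3333)·(-1.6667) + (3.6667)·(-0.6667) + (1.6667)·(3.3333) + (0.6667)·(-0.6667) + (-2.3333)·(-3.6667)) / 5 = 0.6667/5 = 0.1333
  S[B,B] = ((3.3333)·(3.3333) + (-1.6667)·(-1.6667) + (-0.6667)·(-0.6667) + (3.3333)·(3.3333) + (-0.6667)·(-0.6667) + (-3.6667)·(-3.6667)) / 5 = 39.3333/5 = 7.8667
  S = [[6.6667, 0.1333],
 [0.1333, 7.8667]].

Step 3 — invert S. det(S) = 6.6667·7.8667 - (0.1333)² = 52.4267.
  S^{-1} = (1/det) · [[d, -b], [-b, a]] = [[0.1501, -0.0025],
 [-0.0025, 0.1272]].

Step 4 — quadratic form (x̄ - mu_0)^T · S^{-1} · (x̄ - mu_0):
  S^{-1} · (x̄ - mu_0) = (0.0407, 0.4654),
  (x̄ - mu_0)^T · [...] = (0.3333)·(0.0407) + (3.6667)·(0.4654) = 1.7201.

Step 5 — scale by n: T² = 6 · 1.7201 = 10.3204.

T² ≈ 10.3204


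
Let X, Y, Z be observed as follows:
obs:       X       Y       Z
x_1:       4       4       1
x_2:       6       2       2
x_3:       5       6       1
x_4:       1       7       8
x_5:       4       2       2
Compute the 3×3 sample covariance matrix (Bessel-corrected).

Step 1 — column means:
  mean(X) = (4 + 6 + 5 + 1 + 4) / 5 = 20/5 = 4
  mean(Y) = (4 + 2 + 6 + 7 + 2) / 5 = 21/5 = 4.2
  mean(Z) = (1 + 2 + 1 + 8 + 2) / 5 = 14/5 = 2.8

Step 2 — sample covariance S[i,j] = (1/(n-1)) · Σ_k (x_{k,i} - mean_i) · (x_{k,j} - mean_j), with n-1 = 4.
  S[X,X] = ((0)·(0) + (2)·(2) + (1)·(1) + (-3)·(-3) + (0)·(0)) / 4 = 14/4 = 3.5
  S[X,Y] = ((0)·(-0.2) + (2)·(-2.2) + (1)·(1.8) + (-3)·(2.8) + (0)·(-2.2)) / 4 = -11/4 = -2.75
  S[X,Z] = ((0)·(-1.8) + (2)·(-0.8) + (1)·(-1.8) + (-3)·(5.2) + (0)·(-0.8)) / 4 = -19/4 = -4.75
  S[Y,Y] = ((-0.2)·(-0.2) + (-2.2)·(-2.2) + (1.8)·(1.8) + (2.8)·(2.8) + (-2.2)·(-2.2)) / 4 = 20.8/4 = 5.2
  S[Y,Z] = ((-0.2)·(-1.8) + (-2.2)·(-0.8) + (1.8)·(-1.8) + (2.8)·(5.2) + (-2.2)·(-0.8)) / 4 = 15.2/4 = 3.8
  S[Z,Z] = ((-1.8)·(-1.8) + (-0.8)·(-0.8) + (-1.8)·(-1.8) + (5.2)·(5.2) + (-0.8)·(-0.8)) / 4 = 34.8/4 = 8.7

S is symmetric (S[j,i] = S[i,j]). Assembling:

S = [[3.5, -2.75, -4.75],
 [-2.75, 5.2, 3.8],
 [-4.75, 3.8, 8.7]]


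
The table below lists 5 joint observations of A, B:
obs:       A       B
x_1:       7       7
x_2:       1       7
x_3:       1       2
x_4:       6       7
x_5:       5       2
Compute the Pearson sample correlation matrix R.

Step 1 — column means:
  mean(A) = (7 + 1 + 1 + 6 + 5) / 5 = 20/5 = 4
  mean(B) = (7 + 7 + 2 + 7 + 2) / 5 = 25/5 = 5

Step 2 — sample variances and covariances s[i,j] = (1/(n-1)) · Σ_k (x_{k,i} - mean_i) · (x_{k,j} - mean_j), with n-1 = 4:
  s[A,A] = ((3)·(3) + (-3)·(-3) + (-3)·(-3) + (2)·(2) + (1)·(1)) / 4 = 32/4 = 8
  s[A,B] = ((3)·(2) + (-3)·(2) + (-3)·(-3) + (2)·(2) + (1)·(-3)) / 4 = 10/4 = 2.5
  s[B,B] = ((2)·(2) + (2)·(2) + (-3)·(-3) + (2)·(2) + (-3)·(-3)) / 4 = 30/4 = 7.5
  Sample standard deviations s_i = √(s[i,i]):
  s(A) = √(8) = 2.8284
  s(B) = √(7.5) = 2.7386

Step 3 — r_{ij} = s_{ij} / (s_i · s_j):
  r[A,A] = 1 (diagonal).
  r[A,B] = 2.5 / (2.8284 · 2.7386) = 2.5 / 7.746 = 0.3227
  r[B,B] = 1 (diagonal).

R is symmetric with unit diagonal. Assembling:

R = [[1, 0.3227],
 [0.3227, 1]]


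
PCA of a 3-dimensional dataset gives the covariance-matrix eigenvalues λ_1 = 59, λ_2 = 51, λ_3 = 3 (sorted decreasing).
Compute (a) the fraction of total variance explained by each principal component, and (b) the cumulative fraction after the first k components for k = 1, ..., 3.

Step 1 — total variance = trace(Sigma) = Σ λ_i = 59 + 51 + 3 = 113.

Step 2 — fraction explained by component i = λ_i / Σ λ:
  PC1: 59/113 = 0.5221
  PC2: 51/113 = 0.4513
  PC3: 3/113 = 0.0265

Step 3 — cumulative fraction after k components = (λ_1 + ... + λ_k) / Σ λ:
  k = 1: 59/113 = 0.5221
  k = 2: (59 + 51)/113 = 110/113 = 0.9735
  k = 3: (59 + 51 + 3)/113 = 113/113 = 1

Summary (fraction, with percent):

explained: PC1 0.5221 (52.21%), PC2 0.4513 (45.13%), PC3 0.0265 (2.65%);  cumulative: 0.5221, 0.9735, 1


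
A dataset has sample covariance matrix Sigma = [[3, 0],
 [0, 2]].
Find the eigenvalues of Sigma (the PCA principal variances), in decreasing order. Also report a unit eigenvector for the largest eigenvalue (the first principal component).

Step 1 — characteristic polynomial of 2×2 Sigma:
  det(Sigma - λI) = λ² - trace · λ + det = 0.
  trace = 3 + 2 = 5, det = 3·2 - (0)² = 6.
Step 2 — discriminant:
  Δ = trace² - 4·det = 25 - 24 = 1.
Step 3 — eigenvalues:
  λ = (trace ± √Δ)/2 = (5 ± 1)/2,
  λ_1 = 3,  λ_2 = 2.

Step 4 — unit eigenvector for λ_1: Sigma is diagonal, so its eigenvectors are the coordinate axes. λ_1 = 3 is the diagonal entry on the first coordinate axis, hence
  v_1 = (1, 0) (||v_1|| = 1).

λ_1 = 3,  λ_2 = 2;  v_1 ≈ (1, 0)


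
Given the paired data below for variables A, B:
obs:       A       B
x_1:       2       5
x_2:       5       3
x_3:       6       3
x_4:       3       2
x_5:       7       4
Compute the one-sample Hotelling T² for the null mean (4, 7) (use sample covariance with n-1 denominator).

Step 1 — sample mean vector:
  mean(A) = (2 + 5 + 6 + 3 + 7) / 5 = 23/5 = 4.6
  mean(B) = (5 + 3 + 3 + 2 + 4) / 5 = 17/5 = 3.4
  x̄ = (4.6, 3.4),  deviation x̄ - mu_0 = (4.6, 3.4) - (4, 7) = (0.6, -3.6).

Step 2 — sample covariance matrix, S[i,j] = (1/(n-1)) · Σ_k (x_{k,i} - mean_i) · (x_{k,j} - mean_j), divisor n-1 = 4:
  S[A,A] = ((-2.6)·(-2.6) + (0.4)·(0.4) + (1.4)·(1.4) + (-1.6)·(-1.6) + (2.4)·(2.4)) / 4 = 17.2/4 = 4.3
  S[A,B] = ((-2.6)·(1.6) + (0.4)·(-0.4) + (1.4)·(-0.4) + (-1.6)·(-1.4) + (2.4)·(0.6)) / 4 = -1.2/4 = -0.3
  S[B,B] = ((1.6)·(1.6) + (-0.4)·(-0.4) + (-0.4)·(-0.4) + (-1.4)·(-1.4) + (0.6)·(0.6)) / 4 = 5.2/4 = 1.3
  S = [[4.3, -0.3],
 [-0.3, 1.3]].

Step 3 — invert S. det(S) = 4.3·1.3 - (-0.3)² = 5.5.
  S^{-1} = (1/det) · [[d, -b], [-b, a]] = [[0.2364, 0.0545],
 [0.0545, 0.7818]].

Step 4 — quadratic form (x̄ - mu_0)^T · S^{-1} · (x̄ - mu_0):
  S^{-1} · (x̄ - mu_0) = (-0.0545, -2.7818),
  (x̄ - mu_0)^T · [...] = (0.6)·(-0.0545) + (-3.6)·(-2.7818) = 9.9818.

Step 5 — scale by n: T² = 5 · 9.9818 = 49.9091.

T² ≈ 49.9091


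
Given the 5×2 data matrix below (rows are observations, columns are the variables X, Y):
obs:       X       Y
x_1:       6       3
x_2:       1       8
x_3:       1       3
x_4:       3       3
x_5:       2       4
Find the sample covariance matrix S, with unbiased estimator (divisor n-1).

Step 1 — column means:
  mean(X) = (6 + 1 + 1 + 3 + 2) / 5 = 13/5 = 2.6
  mean(Y) = (3 + 8 + 3 + 3 + 4) / 5 = 21/5 = 4.2

Step 2 — sample covariance S[i,j] = (1/(n-1)) · Σ_k (x_{k,i} - mean_i) · (x_{k,j} - mean_j), with n-1 = 4.
  S[X,X] = ((3.4)·(3.4) + (-1.6)·(-1.6) + (-1.6)·(-1.6) + (0.4)·(0.4) + (-0.6)·(-0.6)) / 4 = 17.2/4 = 4.3
  S[X,Y] = ((3.4)·(-1.2) + (-1.6)·(3.8) + (-1.6)·(-1.2) + (0.4)·(-1.2) + (-0.6)·(-0.2)) / 4 = -8.6/4 = -2.15
  S[Y,Y] = ((-1.2)·(-1.2) + (3.8)·(3.8) + (-1.2)·(-1.2) + (-1.2)·(-1.2) + (-0.2)·(-0.2)) / 4 = 18.8/4 = 4.7

S is symmetric (S[j,i] = S[i,j]). Assembling:

S = [[4.3, -2.15],
 [-2.15, 4.7]]


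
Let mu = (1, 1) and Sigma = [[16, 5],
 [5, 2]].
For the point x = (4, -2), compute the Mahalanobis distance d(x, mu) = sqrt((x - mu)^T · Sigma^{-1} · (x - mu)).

Step 1 — centre the observation: (x - mu) = (3, -3).

Step 2 — invert Sigma. det(Sigma) = 16·2 - (5)² = 7.
  Sigma^{-1} = (1/det) · [[d, -b], [-b, a]] = [[0.2857, -0.7143],
 [-0.7143, 2.2857]].

Step 3 — form the quadratic (x - mu)^T · Sigma^{-1} · (x - mu):
  Sigma^{-1} · (x - mu) = (3, -9).
  (x - mu)^T · [Sigma^{-1} · (x - mu)] = (3)·(3) + (-3)·(-9) = 36.

Step 4 — take square root: d = √(36) ≈ 6.

d(x, mu) = √(36) ≈ 6


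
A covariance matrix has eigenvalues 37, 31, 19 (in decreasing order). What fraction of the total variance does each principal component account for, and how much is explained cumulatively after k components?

Step 1 — total variance = trace(Sigma) = Σ λ_i = 37 + 31 + 19 = 87.

Step 2 — fraction explained by component i = λ_i / Σ λ:
  PC1: 37/87 = 0.4253
  PC2: 31/87 = 0.3563
  PC3: 19/87 = 0.2184

Step 3 — cumulative fraction after k components = (λ_1 + ... + λ_k) / Σ λ:
  k = 1: 37/87 = 0.4253
  k = 2: (37 + 31)/87 = 68/87 = 0.7816
  k = 3: (37 + 31 + 19)/87 = 87/87 = 1

Summary (fraction, with percent):

explained: PC1 0.4253 (42.53%), PC2 0.3563 (35.63%), PC3 0.2184 (21.84%);  cumulative: 0.4253, 0.7816, 1


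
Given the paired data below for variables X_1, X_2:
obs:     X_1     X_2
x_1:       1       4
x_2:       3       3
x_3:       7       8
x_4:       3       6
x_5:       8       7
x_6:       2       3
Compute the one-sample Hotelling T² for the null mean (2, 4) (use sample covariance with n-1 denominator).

Step 1 — sample mean vector:
  mean(X_1) = (1 + 3 + 7 + 3 + 8 + 2) / 6 = 24/6 = 4
  mean(X_2) = (4 + 3 + 8 + 6 + 7 + 3) / 6 = 31/6 = 5.1667
  x̄ = (4, 5.1667),  deviation x̄ - mu_0 = (4, 5.1667) - (2, 4) = (2, 1.1667).

Step 2 — sample covariance matrix, S[i,j] = (1/(n-1)) · Σ_k (x_{k,i} - mean_i) · (x_{k,j} - mean_j), divisor n-1 = 5:
  S[X_1,X_1] = ((-3)·(-3) + (-1)·(-1) + (3)·(3) + (-1)·(-1) + (4)·(4) + (-2)·(-2)) / 5 = 40/5 = 8
  S[X_1,X_2] = ((-3)·(-1.1667) + (-1)·(-2.1667) + (3)·(2.8333) + (-1)·(0.8333) + (4)·(1.8333) + (-2)·(-2.1667)) / 5 = 25/5 = 5
  S[X_2,X_2] = ((-1.1667)·(-1.1667) + (-2.1667)·(-2.1667) + (2.8333)·(2.8333) + (0.8333)·(0.8333) + (1.8333)·(1.8333) + (-2.1667)·(-2.1667)) / 5 = 22.8333/5 = 4.5667
  S = [[8, 5],
 [5, 4.5667]].

Step 3 — invert S. det(S) = 8·4.5667 - (5)² = 11.5333.
  S^{-1} = (1/det) · [[d, -b], [-b, a]] = [[0.396, -0.4335],
 [-0.4335, 0.6936]].

Step 4 — quadratic form (x̄ - mu_0)^T · S^{-1} · (x̄ - mu_0):
  S^{-1} · (x̄ - mu_0) = (0.2861, -0.0578),
  (x̄ - mu_0)^T · [...] = (2)·(0.2861) + (1.1667)·(-0.0578) = 0.5048.

Step 5 — scale by n: T² = 6 · 0.5048 = 3.0289.

T² ≈ 3.0289


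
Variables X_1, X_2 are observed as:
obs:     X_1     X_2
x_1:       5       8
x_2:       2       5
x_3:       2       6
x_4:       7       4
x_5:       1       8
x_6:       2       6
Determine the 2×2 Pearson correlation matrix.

Step 1 — column means:
  mean(X_1) = (5 + 2 + 2 + 7 + 1 + 2) / 6 = 19/6 = 3.1667
  mean(X_2) = (8 + 5 + 6 + 4 + 8 + 6) / 6 = 37/6 = 6.1667

Step 2 — sample variances and covariances s[i,j] = (1/(n-1)) · Σ_k (x_{k,i} - mean_i) · (x_{k,j} - mean_j), with n-1 = 5:
  s[X_1,X_1] = ((1.8333)·(1.8333) + (-1.1667)·(-1.1667) + (-1.1667)·(-1.1667) + (3.8333)·(3.8333) + (-2.1667)·(-2.1667) + (-1.1667)·(-1.1667)) / 5 = 26.8333/5 = 5.3667
  s[X_1,X_2] = ((1.8333)·(1.8333) + (-1.1667)·(-1.1667) + (-1.1667)·(-0.1667) + (3.8333)·(-2.1667) + (-2.1667)·(1.8333) + (-1.1667)·(-0.1667)) / 5 = -7.1667/5 = -1.4333
  s[X_2,X_2] = ((1.8333)·(1.8333) + (-1.1667)·(-1.1667) + (-0.1667)·(-0.1667) + (-2.1667)·(-2.1667) + (1.8333)·(1.8333) + (-0.1667)·(-0.1667)) / 5 = 12.8333/5 = 2.5667
  Sample standard deviations s_i = √(s[i,i]):
  s(X_1) = √(5.3667) = 2.3166
  s(X_2) = √(2.5667) = 1.6021

Step 3 — r_{ij} = s_{ij} / (s_i · s_j):
  r[X_1,X_1] = 1 (diagonal).
  r[X_1,X_2] = -1.4333 / (2.3166 · 1.6021) = -1.4333 / 3.7114 = -0.3862
  r[X_2,X_2] = 1 (diagonal).

R is symmetric with unit diagonal. Assembling:

R = [[1, -0.3862],
 [-0.3862, 1]]


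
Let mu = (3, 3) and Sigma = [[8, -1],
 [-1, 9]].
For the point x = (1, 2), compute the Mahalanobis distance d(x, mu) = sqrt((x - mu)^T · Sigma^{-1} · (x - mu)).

Step 1 — centre the observation: (x - mu) = (-2, -1).

Step 2 — invert Sigma. det(Sigma) = 8·9 - (-1)² = 71.
  Sigma^{-1} = (1/det) · [[d, -b], [-b, a]] = [[0.1268, 0.0141],
 [0.0141, 0.1127]].

Step 3 — form the quadratic (x - mu)^T · Sigma^{-1} · (x - mu):
  Sigma^{-1} · (x - mu) = (-0.2676, -0.1408).
  (x - mu)^T · [Sigma^{-1} · (x - mu)] = (-2)·(-0.2676) + (-1)·(-0.1408) = 0.6761.

Step 4 — take square root: d = √(0.6761) ≈ 0.8222.

d(x, mu) = √(0.6761) ≈ 0.8222


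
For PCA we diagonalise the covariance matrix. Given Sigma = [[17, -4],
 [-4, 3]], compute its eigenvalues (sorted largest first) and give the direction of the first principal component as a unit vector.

Step 1 — characteristic polynomial of 2×2 Sigma:
  det(Sigma - λI) = λ² - trace · λ + det = 0.
  trace = 17 + 3 = 20, det = 17·3 - (-4)² = 35.
Step 2 — discriminant:
  Δ = trace² - 4·det = 400 - 140 = 260.
Step 3 — eigenvalues:
  λ = (trace ± √Δ)/2 = (20 ± 16.1245)/2,
  λ_1 = 18.0623,  λ_2 = 1.9377.

Step 4 — unit eigenvector for λ_1: solve (Sigma - λ_1 I)v = 0. First row:
  (17 - 18.0623)·v_x + (-4)·v_y = 0, i.e. (-1.0623)·v_x + (-4)·v_y = 0,
  so v ∝ (b, λ_1 - a) = (-4, 1.0623); multiply by -1 so the first entry is positive: u = (4, -1.0623).
  ||u|| = √((4)² + (-1.0623)²) = √(17.1284) ≈ 4.1386,
  v_1 = u/||u|| ≈ (0.9665, -0.2567) (||v_1|| = 1).

λ_1 = 18.0623,  λ_2 = 1.9377;  v_1 ≈ (0.9665, -0.2567)


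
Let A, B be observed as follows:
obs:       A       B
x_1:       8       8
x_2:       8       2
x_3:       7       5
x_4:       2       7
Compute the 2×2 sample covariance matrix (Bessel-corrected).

Step 1 — column means:
  mean(A) = (8 + 8 + 7 + 2) / 4 = 25/4 = 6.25
  mean(B) = (8 + 2 + 5 + 7) / 4 = 22/4 = 5.5

Step 2 — sample covariance S[i,j] = (1/(n-1)) · Σ_k (x_{k,i} - mean_i) · (x_{k,j} - mean_j), with n-1 = 3.
  S[A,A] = ((1.75)·(1.75) + (1.75)·(1.75) + (0.75)·(0.75) + (-4.25)·(-4.25)) / 3 = 24.75/3 = 8.25
  S[A,B] = ((1.75)·(2.5) + (1.75)·(-3.5) + (0.75)·(-0.5) + (-4.25)·(1.5)) / 3 = -8.5/3 = -2.8333
  S[B,B] = ((2.5)·(2.5) + (-3.5)·(-3.5) + (-0.5)·(-0.5) + (1.5)·(1.5)) / 3 = 21/3 = 7

S is symmetric (S[j,i] = S[i,j]). Assembling:

S = [[8.25, -2.8333],
 [-2.8333, 7]]


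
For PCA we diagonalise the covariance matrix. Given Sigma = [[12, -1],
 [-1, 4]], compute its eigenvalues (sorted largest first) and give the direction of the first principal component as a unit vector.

Step 1 — characteristic polynomial of 2×2 Sigma:
  det(Sigma - λI) = λ² - trace · λ + det = 0.
  trace = 12 + 4 = 16, det = 12·4 - (-1)² = 47.
Step 2 — discriminant:
  Δ = trace² - 4·det = 256 - 188 = 68.
Step 3 — eigenvalues:
  λ = (trace ± √Δ)/2 = (16 ± 8.2462)/2,
  λ_1 = 12.1231,  λ_2 = 3.8769.

Step 4 — unit eigenvector for λ_1: solve (Sigma - λ_1 I)v = 0. First row:
  (12 - 12.1231)·v_x + (-1)·v_y = 0, i.e. (-0.1231)·v_x + (-1)·v_y = 0,
  so v ∝ (b, λ_1 - a) = (-1, 0.1231); multiply by -1 so the first entry is positive: u = (1, -0.1231).
  ||u|| = √((1)² + (-0.1231)²) = √(1.0152) ≈ 1.0075,
  v_1 = u/||u|| ≈ (0.9925, -0.1222) (||v_1|| = 1).

λ_1 = 12.1231,  λ_2 = 3.8769;  v_1 ≈ (0.9925, -0.1222)


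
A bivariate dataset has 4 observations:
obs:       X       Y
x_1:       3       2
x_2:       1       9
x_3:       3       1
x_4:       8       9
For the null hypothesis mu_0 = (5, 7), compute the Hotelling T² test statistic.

Step 1 — sample mean vector:
  mean(X) = (3 + 1 + 3 + 8) / 4 = 15/4 = 3.75
  mean(Y) = (2 + 9 + 1 + 9) / 4 = 21/4 = 5.25
  x̄ = (3.75, 5.25),  deviation x̄ - mu_0 = (3.75, 5.25) - (5, 7) = (-1.25, -1.75).

Step 2 — sample covariance matrix, S[i,j] = (1/(n-1)) · Σ_k (x_{k,i} - mean_i) · (x_{k,j} - mean_j), divisor n-1 = 3:
  S[X,X] = ((-0.75)·(-0.75) + (-2.75)·(-2.75) + (-0.75)·(-0.75) + (4.25)·(4.25)) / 3 = 26.75/3 = 8.9167
  S[X,Y] = ((-0.75)·(-3.25) + (-2.75)·(3.75) + (-0.75)·(-4.25) + (4.25)·(3.75)) / 3 = 11.25/3 = 3.75
  S[Y,Y] = ((-3.25)·(-3.25) + (3.75)·(3.75) + (-4.25)·(-4.25) + (3.75)·(3.75)) / 3 = 56.75/3 = 18.9167
  S = [[8.9167, 3.75],
 [3.75, 18.9167]].

Step 3 — invert S. det(S) = 8.9167·18.9167 - (3.75)² = 154.6111.
  S^{-1} = (1/det) · [[d, -b], [-b, a]] = [[0.1223, -0.0243],
 [-0.0243, 0.0577]].

Step 4 — quadratic form (x̄ - mu_0)^T · S^{-1} · (x̄ - mu_0):
  S^{-1} · (x̄ - mu_0) = (-0.1105, -0.0706),
  (x̄ - mu_0)^T · [...] = (-1.25)·(-0.1105) + (-1.75)·(-0.0706) = 0.2617.

Step 5 — scale by n: T² = 4 · 0.2617 = 1.0467.

T² ≈ 1.0467


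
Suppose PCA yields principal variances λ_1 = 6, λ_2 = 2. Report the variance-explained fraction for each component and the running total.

Step 1 — total variance = trace(Sigma) = Σ λ_i = 6 + 2 = 8.

Step 2 — fraction explained by component i = λ_i / Σ λ:
  PC1: 6/8 = 0.75
  PC2: 2/8 = 0.25

Step 3 — cumulative fraction after k components = (λ_1 + ... + λ_k) / Σ λ:
  k = 1: 6/8 = 0.75
  k = 2: (6 + 2)/8 = 8/8 = 1

Summary (fraction, with percent):

explained: PC1 0.75 (75%), PC2 0.25 (25%);  cumulative: 0.75, 1


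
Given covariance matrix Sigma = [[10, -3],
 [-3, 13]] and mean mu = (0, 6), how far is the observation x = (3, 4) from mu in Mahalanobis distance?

Step 1 — centre the observation: (x - mu) = (3, -2).

Step 2 — invert Sigma. det(Sigma) = 10·13 - (-3)² = 121.
  Sigma^{-1} = (1/det) · [[d, -b], [-b, a]] = [[0.1074, 0.0248],
 [0.0248, 0.0826]].

Step 3 — form the quadratic (x - mu)^T · Sigma^{-1} · (x - mu):
  Sigma^{-1} · (x - mu) = (0.2727, -0.0909).
  (x - mu)^T · [Sigma^{-1} · (x - mu)] = (3)·(0.2727) + (-2)·(-0.0909) = 1.

Step 4 — take square root: d = √(1) ≈ 1.

d(x, mu) = √(1) ≈ 1


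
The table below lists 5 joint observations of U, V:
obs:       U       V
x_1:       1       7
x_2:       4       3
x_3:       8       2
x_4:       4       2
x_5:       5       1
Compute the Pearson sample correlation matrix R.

Step 1 — column means:
  mean(U) = (1 + 4 + 8 + 4 + 5) / 5 = 22/5 = 4.4
  mean(V) = (7 + 3 + 2 + 2 + 1) / 5 = 15/5 = 3

Step 2 — sample variances and covariances s[i,j] = (1/(n-1)) · Σ_k (x_{k,i} - mean_i) · (x_{k,j} - mean_j), with n-1 = 4:
  s[U,U] = ((-3.4)·(-3.4) + (-0.4)·(-0.4) + (3.6)·(3.6) + (-0.4)·(-0.4) + (0.6)·(0.6)) / 4 = 25.2/4 = 6.3
  s[U,V] = ((-3.4)·(4) + (-0.4)·(0) + (3.6)·(-1) + (-0.4)·(-1) + (0.6)·(-2)) / 4 = -18/4 = -4.5
  s[V,V] = ((4)·(4) + (0)·(0) + (-1)·(-1) + (-1)·(-1) + (-2)·(-2)) / 4 = 22/4 = 5.5
  Sample standard deviations s_i = √(s[i,i]):
  s(U) = √(6.3) = 2.51
  s(V) = √(5.5) = 2.3452

Step 3 — r_{ij} = s_{ij} / (s_i · s_j):
  r[U,U] = 1 (diagonal).
  r[U,V] = -4.5 / (2.51 · 2.3452) = -4.5 / 5.8864 = -0.7645
  r[V,V] = 1 (diagonal).

R is symmetric with unit diagonal. Assembling:

R = [[1, -0.7645],
 [-0.7645, 1]]


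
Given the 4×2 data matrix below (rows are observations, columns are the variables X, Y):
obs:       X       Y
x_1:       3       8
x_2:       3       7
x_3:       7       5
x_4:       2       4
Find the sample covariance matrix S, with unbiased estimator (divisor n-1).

Step 1 — column means:
  mean(X) = (3 + 3 + 7 + 2) / 4 = 15/4 = 3.75
  mean(Y) = (8 + 7 + 5 + 4) / 4 = 24/4 = 6

Step 2 — sample covariance S[i,j] = (1/(n-1)) · Σ_k (x_{k,i} - mean_i) · (x_{k,j} - mean_j), with n-1 = 3.
  S[X,X] = ((-0.75)·(-0.75) + (-0.75)·(-0.75) + (3.25)·(3.25) + (-1.75)·(-1.75)) / 3 = 14.75/3 = 4.9167
  S[X,Y] = ((-0.75)·(2) + (-0.75)·(1) + (3.25)·(-1) + (-1.75)·(-2)) / 3 = -2/3 = -0.6667
  S[Y,Y] = ((2)·(2) + (1)·(1) + (-1)·(-1) + (-2)·(-2)) / 3 = 10/3 = 3.3333

S is symmetric (S[j,i] = S[i,j]). Assembling:

S = [[4.9167, -0.6667],
 [-0.6667, 3.3333]]


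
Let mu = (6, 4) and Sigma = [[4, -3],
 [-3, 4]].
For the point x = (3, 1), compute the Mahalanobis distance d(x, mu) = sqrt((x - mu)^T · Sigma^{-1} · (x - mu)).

Step 1 — centre the observation: (x - mu) = (-3, -3).

Step 2 — invert Sigma. det(Sigma) = 4·4 - (-3)² = 7.
  Sigma^{-1} = (1/det) · [[d, -b], [-b, a]] = [[0.5714, 0.4286],
 [0.4286, 0.5714]].

Step 3 — form the quadratic (x - mu)^T · Sigma^{-1} · (x - mu):
  Sigma^{-1} · (x - mu) = (-3, -3).
  (x - mu)^T · [Sigma^{-1} · (x - mu)] = (-3)·(-3) + (-3)·(-3) = 18.

Step 4 — take square root: d = √(18) ≈ 4.2426.

d(x, mu) = √(18) ≈ 4.2426


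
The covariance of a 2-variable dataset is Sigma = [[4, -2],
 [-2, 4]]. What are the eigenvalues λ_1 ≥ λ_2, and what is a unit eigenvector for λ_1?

Step 1 — characteristic polynomial of 2×2 Sigma:
  det(Sigma - λI) = λ² - trace · λ + det = 0.
  trace = 4 + 4 = 8, det = 4·4 - (-2)² = 12.
Step 2 — discriminant:
  Δ = trace² - 4·det = 64 - 48 = 16.
Step 3 — eigenvalues:
  λ = (trace ± √Δ)/2 = (8 ± 4)/2,
  λ_1 = 6,  λ_2 = 2.

Step 4 — unit eigenvector for λ_1: solve (Sigma - λ_1 I)v = 0. First row:
  (4 - 6)·v_x + (-2)·v_y = 0, i.e. (-2)·v_x + (-2)·v_y = 0,
  so v ∝ (b, λ_1 - a) = (-2, 2); multiply by -1 so the first entry is positive: u = (2, -2).
  ||u|| = √((2)² + (-2)²) = √(8) ≈ 2.8284,
  v_1 = u/||u|| ≈ (0.7071, -0.7071) (||v_1|| = 1).

λ_1 = 6,  λ_2 = 2;  v_1 ≈ (0.7071, -0.7071)


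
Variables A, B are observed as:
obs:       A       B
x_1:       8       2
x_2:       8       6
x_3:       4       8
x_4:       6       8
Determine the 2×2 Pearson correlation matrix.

Step 1 — column means:
  mean(A) = (8 + 8 + 4 + 6) / 4 = 26/4 = 6.5
  mean(B) = (2 + 6 + 8 + 8) / 4 = 24/4 = 6

Step 2 — sample variances and covariances s[i,j] = (1/(n-1)) · Σ_k (x_{k,i} - mean_i) · (x_{k,j} - mean_j), with n-1 = 3:
  s[A,A] = ((1.5)·(1.5) + (1.5)·(1.5) + (-2.5)·(-2.5) + (-0.5)·(-0.5)) / 3 = 11/3 = 3.6667
  s[A,B] = ((1.5)·(-4) + (1.5)·(0) + (-2.5)·(2) + (-0.5)·(2)) / 3 = -12/3 = -4
  s[B,B] = ((-4)·(-4) + (0)·(0) + (2)·(2) + (2)·(2)) / 3 = 24/3 = 8
  Sample standard deviations s_i = √(s[i,i]):
  s(A) = √(3.6667) = 1.9149
  s(B) = √(8) = 2.8284

Step 3 — r_{ij} = s_{ij} / (s_i · s_j):
  r[A,A] = 1 (diagonal).
  r[A,B] = -4 / (1.9149 · 2.8284) = -4 / 5.416 = -0.7385
  r[B,B] = 1 (diagonal).

R is symmetric with unit diagonal. Assembling:

R = [[1, -0.7385],
 [-0.7385, 1]]


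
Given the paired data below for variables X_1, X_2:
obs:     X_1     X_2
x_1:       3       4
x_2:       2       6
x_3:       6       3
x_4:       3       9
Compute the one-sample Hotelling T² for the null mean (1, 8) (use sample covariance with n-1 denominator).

Step 1 — sample mean vector:
  mean(X_1) = (3 + 2 + 6 + 3) / 4 = 14/4 = 3.5
  mean(X_2) = (4 + 6 + 3 + 9) / 4 = 22/4 = 5.5
  x̄ = (3.5, 5.5),  deviation x̄ - mu_0 = (3.5, 5.5) - (1, 8) = (2.5, -2.5).

Step 2 — sample covariance matrix, S[i,j] = (1/(n-1)) · Σ_k (x_{k,i} - mean_i) · (x_{k,j} - mean_j), divisor n-1 = 3:
  S[X_1,X_1] = ((-0.5)·(-0.5) + (-1.5)·(-1.5) + (2.5)·(2.5) + (-0.5)·(-0.5)) / 3 = 9/3 = 3
  S[X_1,X_2] = ((-0.5)·(-1.5) + (-1.5)·(0.5) + (2.5)·(-2.5) + (-0.5)·(3.5)) / 3 = -8/3 = -2.6667
  S[X_2,X_2] = ((-1.5)·(-1.5) + (0.5)·(0.5) + (-2.5)·(-2.5) + (3.5)·(3.5)) / 3 = 21/3 = 7
  S = [[3, -2.6667],
 [-2.6667, 7]].

Step 3 — invert S. det(S) = 3·7 - (-2.6667)² = 13.8889.
  S^{-1} = (1/det) · [[d, -b], [-b, a]] = [[0.504, 0.192],
 [0.192, 0.216]].

Step 4 — quadratic form (x̄ - mu_0)^T · S^{-1} · (x̄ - mu_0):
  S^{-1} · (x̄ - mu_0) = (0.78, -0.06),
  (x̄ - mu_0)^T · [...] = (2.5)·(0.78) + (-2.5)·(-0.06) = 2.1.

Step 5 — scale by n: T² = 4 · 2.1 = 8.4.

T² ≈ 8.4


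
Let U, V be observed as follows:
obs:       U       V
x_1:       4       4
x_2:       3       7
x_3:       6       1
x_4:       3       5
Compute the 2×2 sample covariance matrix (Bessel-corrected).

Step 1 — column means:
  mean(U) = (4 + 3 + 6 + 3) / 4 = 16/4 = 4
  mean(V) = (4 + 7 + 1 + 5) / 4 = 17/4 = 4.25

Step 2 — sample covariance S[i,j] = (1/(n-1)) · Σ_k (x_{k,i} - mean_i) · (x_{k,j} - mean_j), with n-1 = 3.
  S[U,U] = ((0)·(0) + (-1)·(-1) + (2)·(2) + (-1)·(-1)) / 3 = 6/3 = 2
  S[U,V] = ((0)·(-0.25) + (-1)·(2.75) + (2)·(-3.25) + (-1)·(0.75)) / 3 = -10/3 = -3.3333
  S[V,V] = ((-0.25)·(-0.25) + (2.75)·(2.75) + (-3.25)·(-3.25) + (0.75)·(0.75)) / 3 = 18.75/3 = 6.25

S is symmetric (S[j,i] = S[i,j]). Assembling:

S = [[2, -3.3333],
 [-3.3333, 6.25]]


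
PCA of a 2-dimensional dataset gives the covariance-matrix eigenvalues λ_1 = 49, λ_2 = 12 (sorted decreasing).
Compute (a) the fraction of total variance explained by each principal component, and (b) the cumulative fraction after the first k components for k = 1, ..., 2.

Step 1 — total variance = trace(Sigma) = Σ λ_i = 49 + 12 = 61.

Step 2 — fraction explained by component i = λ_i / Σ λ:
  PC1: 49/61 = 0.8033
  PC2: 12/61 = 0.1967

Step 3 — cumulative fraction after k components = (λ_1 + ... + λ_k) / Σ λ:
  k = 1: 49/61 = 0.8033
  k = 2: (49 + 12)/61 = 61/61 = 1

Summary (fraction, with percent):

explained: PC1 0.8033 (80.33%), PC2 0.1967 (19.67%);  cumulative: 0.8033, 1


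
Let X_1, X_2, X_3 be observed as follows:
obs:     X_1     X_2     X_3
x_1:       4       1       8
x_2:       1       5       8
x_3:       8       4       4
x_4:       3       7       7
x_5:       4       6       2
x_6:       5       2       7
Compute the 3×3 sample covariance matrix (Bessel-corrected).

Step 1 — column means:
  mean(X_1) = (4 + 1 + 8 + 3 + 4 + 5) / 6 = 25/6 = 4.1667
  mean(X_2) = (1 + 5 + 4 + 7 + 6 + 2) / 6 = 25/6 = 4.1667
  mean(X_3) = (8 + 8 + 4 + 7 + 2 + 7) / 6 = 36/6 = 6

Step 2 — sample covariance S[i,j] = (1/(n-1)) · Σ_k (x_{k,i} - mean_i) · (x_{k,j} - mean_j), with n-1 = 5.
  S[X_1,X_1] = ((-0.1667)·(-0.1667) + (-3.1667)·(-3.1667) + (3.8333)·(3.8333) + (-1.1667)·(-1.1667) + (-0.1667)·(-0.1667) + (0.8333)·(0.8333)) / 5 = 26.8333/5 = 5.3667
  S[X_1,X_2] = ((-0.1667)·(-3.1667) + (-3.1667)·(0.8333) + (3.8333)·(-0.1667) + (-1.1667)·(2.8333) + (-0.1667)·(1.8333) + (0.8333)·(-2.1667)) / 5 = -8.1667/5 = -1.6333
  S[X_1,X_3] = ((-0.1667)·(2) + (-3.1667)·(2) + (3.8333)·(-2) + (-1.1667)·(1) + (-0.1667)·(-4) + (0.8333)·(1)) / 5 = -14/5 = -2.8
  S[X_2,X_2] = ((-3.1667)·(-3.1667) + (0.8333)·(0.8333) + (-0.1667)·(-0.1667) + (2.8333)·(2.8333) + (1.8333)·(1.8333) + (-2.1667)·(-2.1667)) / 5 = 26.8333/5 = 5.3667
  S[X_2,X_3] = ((-3.1667)·(2) + (0.8333)·(2) + (-0.1667)·(-2) + (2.8333)·(1) + (1.8333)·(-4) + (-2.1667)·(1)) / 5 = -11/5 = -2.2
  S[X_3,X_3] = ((2)·(2) + (2)·(2) + (-2)·(-2) + (1)·(1) + (-4)·(-4) + (1)·(1)) / 5 = 30/5 = 6

S is symmetric (S[j,i] = S[i,j]). Assembling:

S = [[5.3667, -1.6333, -2.8],
 [-1.6333, 5.3667, -2.2],
 [-2.8, -2.2, 6]]


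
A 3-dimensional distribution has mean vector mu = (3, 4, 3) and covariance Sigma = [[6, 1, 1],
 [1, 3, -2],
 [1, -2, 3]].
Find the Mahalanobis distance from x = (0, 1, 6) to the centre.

Step 1 — centre the observation: (x - mu) = (-3, -3, 3).

Step 2 — invert Sigma (cofactor / det for 3×3, or solve directly):
  Sigma^{-1} = [[0.25, -0.25, -0.25],
 [-0.25, 0.85, 0.65],
 [-0.25, 0.65, 0.85]].

Step 3 — form the quadratic (x - mu)^T · Sigma^{-1} · (x - mu):
  Sigma^{-1} · (x - mu) = (-0.75, 0.15, 1.35).
  (x - mu)^T · [Sigma^{-1} · (x - mu)] = (-3)·(-0.75) + (-3)·(0.15) + (3)·(1.35) = 5.85.

Step 4 — take square root: d = √(5.85) ≈ 2.4187.

d(x, mu) = √(5.85) ≈ 2.4187


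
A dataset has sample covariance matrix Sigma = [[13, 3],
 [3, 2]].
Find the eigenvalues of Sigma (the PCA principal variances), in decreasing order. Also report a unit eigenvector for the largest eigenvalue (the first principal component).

Step 1 — characteristic polynomial of 2×2 Sigma:
  det(Sigma - λI) = λ² - trace · λ + det = 0.
  trace = 13 + 2 = 15, det = 13·2 - (3)² = 17.
Step 2 — discriminant:
  Δ = trace² - 4·det = 225 - 68 = 157.
Step 3 — eigenvalues:
  λ = (trace ± √Δ)/2 = (15 ± 12.53)/2,
  λ_1 = 13.765,  λ_2 = 1.235.

Step 4 — unit eigenvector for λ_1: solve (Sigma - λ_1 I)v = 0. First row:
  (13 - 13.765)·v_x + (3)·v_y = 0, i.e. (-0.765)·v_x + (3)·v_y = 0,
  so v ∝ (b, λ_1 - a) = (3, 0.765) = u.
  ||u|| = √((3)² + (0.765)²) = √(9.5852) ≈ 3.096,
  v_1 = u/||u|| ≈ (0.969, 0.2471) (||v_1|| = 1).

λ_1 = 13.765,  λ_2 = 1.235;  v_1 ≈ (0.969, 0.2471)


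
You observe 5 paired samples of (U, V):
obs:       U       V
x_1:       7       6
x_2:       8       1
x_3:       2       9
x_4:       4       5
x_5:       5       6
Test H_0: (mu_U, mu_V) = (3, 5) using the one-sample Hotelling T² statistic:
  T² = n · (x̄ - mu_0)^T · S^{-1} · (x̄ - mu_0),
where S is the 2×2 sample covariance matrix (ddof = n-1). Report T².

Step 1 — sample mean vector:
  mean(U) = (7 + 8 + 2 + 4 + 5) / 5 = 26/5 = 5.2
  mean(V) = (6 + 1 + 9 + 5 + 6) / 5 = 27/5 = 5.4
  x̄ = (5.2, 5.4),  deviation x̄ - mu_0 = (5.2, 5.4) - (3, 5) = (2.2, 0.4).

Step 2 — sample covariance matrix, S[i,j] = (1/(n-1)) · Σ_k (x_{k,i} - mean_i) · (x_{k,j} - mean_j), divisor n-1 = 4:
  S[U,U] = ((1.8)·(1.8) + (2.8)·(2.8) + (-3.2)·(-3.2) + (-1.2)·(-1.2) + (-0.2)·(-0.2)) / 4 = 22.8/4 = 5.7
  S[U,V] = ((1.8)·(0.6) + (2.8)·(-4.4) + (-3.2)·(3.6) + (-1.2)·(-0.4) + (-0.2)·(0.6)) / 4 = -22.4/4 = -5.6
  S[V,V] = ((0.6)·(0.6) + (-4.4)·(-4.4) + (3.6)·(3.6) + (-0.4)·(-0.4) + (0.6)·(0.6)) / 4 = 33.2/4 = 8.3
  S = [[5.7, -5.6],
 [-5.6, 8.3]].

Step 3 — invert S. det(S) = 5.7·8.3 - (-5.6)² = 15.95.
  S^{-1} = (1/det) · [[d, -b], [-b, a]] = [[0.5204, 0.3511],
 [0.3511, 0.3574]].

Step 4 — quadratic form (x̄ - mu_0)^T · S^{-1} · (x̄ - mu_0):
  S^{-1} · (x̄ - mu_0) = (1.2853, 0.9154),
  (x̄ - mu_0)^T · [...] = (2.2)·(1.2853) + (0.4)·(0.9154) = 3.1937.

Step 5 — scale by n: T² = 5 · 3.1937 = 15.9687.

T² ≈ 15.9687


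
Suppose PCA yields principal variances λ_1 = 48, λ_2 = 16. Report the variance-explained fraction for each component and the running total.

Step 1 — total variance = trace(Sigma) = Σ λ_i = 48 + 16 = 64.

Step 2 — fraction explained by component i = λ_i / Σ λ:
  PC1: 48/64 = 0.75
  PC2: 16/64 = 0.25

Step 3 — cumulative fraction after k components = (λ_1 + ... + λ_k) / Σ λ:
  k = 1: 48/64 = 0.75
  k = 2: (48 + 16)/64 = 64/64 = 1

Summary (fraction, with percent):

explained: PC1 0.75 (75%), PC2 0.25 (25%);  cumulative: 0.75, 1


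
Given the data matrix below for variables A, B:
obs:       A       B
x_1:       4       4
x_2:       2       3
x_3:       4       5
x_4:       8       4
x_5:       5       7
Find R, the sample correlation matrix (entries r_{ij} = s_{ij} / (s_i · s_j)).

Step 1 — column means:
  mean(A) = (4 + 2 + 4 + 8 + 5) / 5 = 23/5 = 4.6
  mean(B) = (4 + 3 + 5 + 4 + 7) / 5 = 23/5 = 4.6

Step 2 — sample variances and covariances s[i,j] = (1/(n-1)) · Σ_k (x_{k,i} - mean_i) · (x_{k,j} - mean_j), with n-1 = 4:
  s[A,A] = ((-0.6)·(-0.6) + (-2.6)·(-2.6) + (-0.6)·(-0.6) + (3.4)·(3.4) + (0.4)·(0.4)) / 4 = 19.2/4 = 4.8
  s[A,B] = ((-0.6)·(-0.6) + (-2.6)·(-1.6) + (-0.6)·(0.4) + (3.4)·(-0.6) + (0.4)·(2.4)) / 4 = 3.2/4 = 0.8
  s[B,B] = ((-0.6)·(-0.6) + (-1.6)·(-1.6) + (0.4)·(0.4) + (-0.6)·(-0.6) + (2.4)·(2.4)) / 4 = 9.2/4 = 2.3
  Sample standard deviations s_i = √(s[i,i]):
  s(A) = √(4.8) = 2.1909
  s(B) = √(2.3) = 1.5166

Step 3 — r_{ij} = s_{ij} / (s_i · s_j):
  r[A,A] = 1 (diagonal).
  r[A,B] = 0.8 / (2.1909 · 1.5166) = 0.8 / 3.3226 = 0.2408
  r[B,B] = 1 (diagonal).

R is symmetric with unit diagonal. Assembling:

R = [[1, 0.2408],
 [0.2408, 1]]


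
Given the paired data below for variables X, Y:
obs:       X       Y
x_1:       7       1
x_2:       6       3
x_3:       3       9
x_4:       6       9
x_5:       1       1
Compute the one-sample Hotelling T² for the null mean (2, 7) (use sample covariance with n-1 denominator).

Step 1 — sample mean vector:
  mean(X) = (7 + 6 + 3 + 6 + 1) / 5 = 23/5 = 4.6
  mean(Y) = (1 + 3 + 9 + 9 + 1) / 5 = 23/5 = 4.6
  x̄ = (4.6, 4.6),  deviation x̄ - mu_0 = (4.6, 4.6) - (2, 7) = (2.6, -2.4).

Step 2 — sample covariance matrix, S[i,j] = (1/(n-1)) · Σ_k (x_{k,i} - mean_i) · (x_{k,j} - mean_j), divisor n-1 = 4:
  S[X,X] = ((2.4)·(2.4) + (1.4)·(1.4) + (-1.6)·(-1.6) + (1.4)·(1.4) + (-3.6)·(-3.6)) / 4 = 25.2/4 = 6.3
  S[X,Y] = ((2.4)·(-3.6) + (1.4)·(-1.6) + (-1.6)·(4.4) + (1.4)·(4.4) + (-3.6)·(-3.6)) / 4 = 1.2/4 = 0.3
  S[Y,Y] = ((-3.6)·(-3.6) + (-1.6)·(-1.6) + (4.4)·(4.4) + (4.4)·(4.4) + (-3.6)·(-3.6)) / 4 = 67.2/4 = 16.8
  S = [[6.3, 0.3],
 [0.3, 16.8]].

Step 3 — invert S. det(S) = 6.3·16.8 - (0.3)² = 105.75.
  S^{-1} = (1/det) · [[d, -b], [-b, a]] = [[0.1589, -0.0028],
 [-0.0028, 0.0596]].

Step 4 — quadratic form (x̄ - mu_0)^T · S^{-1} · (x̄ - mu_0):
  S^{-1} · (x̄ - mu_0) = (0.4199, -0.1504),
  (x̄ - mu_0)^T · [...] = (2.6)·(0.4199) + (-2.4)·(-0.1504) = 1.4525.

Step 5 — scale by n: T² = 5 · 1.4525 = 7.2624.

T² ≈ 7.2624


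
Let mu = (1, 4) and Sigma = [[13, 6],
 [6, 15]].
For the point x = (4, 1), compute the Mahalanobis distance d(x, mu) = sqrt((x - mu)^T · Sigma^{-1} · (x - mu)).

Step 1 — centre the observation: (x - mu) = (3, -3).

Step 2 — invert Sigma. det(Sigma) = 13·15 - (6)² = 159.
  Sigma^{-1} = (1/det) · [[d, -b], [-b, a]] = [[0.0943, -0.0377],
 [-0.0377, 0.0818]].

Step 3 — form the quadratic (x - mu)^T · Sigma^{-1} · (x - mu):
  Sigma^{-1} · (x - mu) = (0.3962, -0.3585).
  (x - mu)^T · [Sigma^{-1} · (x - mu)] = (3)·(0.3962) + (-3)·(-0.3585) = 2.2642.

Step 4 — take square root: d = √(2.2642) ≈ 1.5047.

d(x, mu) = √(2.2642) ≈ 1.5047


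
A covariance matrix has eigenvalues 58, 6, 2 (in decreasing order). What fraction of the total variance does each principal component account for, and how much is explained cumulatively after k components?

Step 1 — total variance = trace(Sigma) = Σ λ_i = 58 + 6 + 2 = 66.

Step 2 — fraction explained by component i = λ_i / Σ λ:
  PC1: 58/66 = 0.8788
  PC2: 6/66 = 0.0909
  PC3: 2/66 = 0.0303

Step 3 — cumulative fraction after k components = (λ_1 + ... + λ_k) / Σ λ:
  k = 1: 58/66 = 0.8788
  k = 2: (58 + 6)/66 = 64/66 = 0.9697
  k = 3: (58 + 6 + 2)/66 = 66/66 = 1

Summary (fraction, with percent):

explained: PC1 0.8788 (87.88%), PC2 0.0909 (9.09%), PC3 0.0303 (3.03%);  cumulative: 0.8788, 0.9697, 1


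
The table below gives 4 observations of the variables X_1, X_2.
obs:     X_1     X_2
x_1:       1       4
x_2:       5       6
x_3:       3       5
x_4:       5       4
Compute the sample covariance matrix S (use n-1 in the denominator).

Step 1 — column means:
  mean(X_1) = (1 + 5 + 3 + 5) / 4 = 14/4 = 3.5
  mean(X_2) = (4 + 6 + 5 + 4) / 4 = 19/4 = 4.75

Step 2 — sample covariance S[i,j] = (1/(n-1)) · Σ_k (x_{k,i} - mean_i) · (x_{k,j} - mean_j), with n-1 = 3.
  S[X_1,X_1] = ((-2.5)·(-2.5) + (1.5)·(1.5) + (-0.5)·(-0.5) + (1.5)·(1.5)) / 3 = 11/3 = 3.6667
  S[X_1,X_2] = ((-2.5)·(-0.75) + (1.5)·(1.25) + (-0.5)·(0.25) + (1.5)·(-0.75)) / 3 = 2.5/3 = 0.8333
  S[X_2,X_2] = ((-0.75)·(-0.75) + (1.25)·(1.25) + (0.25)·(0.25) + (-0.75)·(-0.75)) / 3 = 2.75/3 = 0.9167

S is symmetric (S[j,i] = S[i,j]). Assembling:

S = [[3.6667, 0.8333],
 [0.8333, 0.9167]]


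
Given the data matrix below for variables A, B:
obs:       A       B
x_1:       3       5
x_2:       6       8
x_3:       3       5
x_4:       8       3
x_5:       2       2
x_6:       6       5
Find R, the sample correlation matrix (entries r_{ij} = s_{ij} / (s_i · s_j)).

Step 1 — column means:
  mean(A) = (3 + 6 + 3 + 8 + 2 + 6) / 6 = 28/6 = 4.6667
  mean(B) = (5 + 8 + 5 + 3 + 2 + 5) / 6 = 28/6 = 4.6667

Step 2 — sample variances and covariances s[i,j] = (1/(n-1)) · Σ_k (x_{k,i} - mean_i) · (x_{k,j} - mean_j), with n-1 = 5:
  s[A,A] = ((-1.6667)·(-1.6667) + (1.3333)·(1.3333) + (-1.6667)·(-1.6667) + (3.3333)·(3.3333) + (-2.6667)·(-2.6667) + (1.3333)·(1.3333)) / 5 = 27.3333/5 = 5.4667
  s[A,B] = ((-1.6667)·(0.3333) + (1.3333)·(3.3333) + (-1.6667)·(0.3333) + (3.3333)·(-1.6667) + (-2.6667)·(-2.6667) + (1.3333)·(0.3333)) / 5 = 5.3333/5 = 1.0667
  s[B,B] = ((0.3333)·(0.3333) + (3.3333)·(3.3333) + (0.3333)·(0.3333) + (-1.6667)·(-1.6667) + (-2.6667)·(-2.6667) + (0.3333)·(0.3333)) / 5 = 21.3333/5 = 4.2667
  Sample standard deviations s_i = √(s[i,i]):
  s(A) = √(5.4667) = 2.3381
  s(B) = √(4.2667) = 2.0656

Step 3 — r_{ij} = s_{ij} / (s_i · s_j):
  r[A,A] = 1 (diagonal).
  r[A,B] = 1.0667 / (2.3381 · 2.0656) = 1.0667 / 4.8295 = 0.2209
  r[B,B] = 1 (diagonal).

R is symmetric with unit diagonal. Assembling:

R = [[1, 0.2209],
 [0.2209, 1]]


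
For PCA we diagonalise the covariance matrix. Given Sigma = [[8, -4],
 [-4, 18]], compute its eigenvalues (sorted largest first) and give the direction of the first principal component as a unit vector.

Step 1 — characteristic polynomial of 2×2 Sigma:
  det(Sigma - λI) = λ² - trace · λ + det = 0.
  trace = 8 + 18 = 26, det = 8·18 - (-4)² = 128.
Step 2 — discriminant:
  Δ = trace² - 4·det = 676 - 512 = 164.
Step 3 — eigenvalues:
  λ = (trace ± √Δ)/2 = (26 ± 12.8062)/2,
  λ_1 = 19.4031,  λ_2 = 6.5969.

Step 4 — unit eigenvector for λ_1: solve (Sigma - λ_1 I)v = 0. First row:
  (8 - 19.4031)·v_x + (-4)·v_y = 0, i.e. (-11.4031)·v_x + (-4)·v_y = 0,
  so v ∝ (b, λ_1 - a) = (-4, 11.4031); multiply by -1 so the first entry is positive: u = (4, -11.4031).
  ||u|| = √((4)² + (-11.4031)²) = √(146.0312) ≈ 12.0843,
  v_1 = u/||u|| ≈ (0.331, -0.9436) (||v_1|| = 1).

λ_1 = 19.4031,  λ_2 = 6.5969;  v_1 ≈ (0.331, -0.9436)


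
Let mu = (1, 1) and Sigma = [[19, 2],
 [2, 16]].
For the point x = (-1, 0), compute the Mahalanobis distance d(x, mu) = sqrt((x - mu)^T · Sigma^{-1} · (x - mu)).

Step 1 — centre the observation: (x - mu) = (-2, -1).

Step 2 — invert Sigma. det(Sigma) = 19·16 - (2)² = 300.
  Sigma^{-1} = (1/det) · [[d, -b], [-b, a]] = [[0.0533, -0.0067],
 [-0.0067, 0.0633]].

Step 3 — form the quadratic (x - mu)^T · Sigma^{-1} · (x - mu):
  Sigma^{-1} · (x - mu) = (-0.1, -0.05).
  (x - mu)^T · [Sigma^{-1} · (x - mu)] = (-2)·(-0.1) + (-1)·(-0.05) = 0.25.

Step 4 — take square root: d = √(0.25) ≈ 0.5.

d(x, mu) = √(0.25) ≈ 0.5


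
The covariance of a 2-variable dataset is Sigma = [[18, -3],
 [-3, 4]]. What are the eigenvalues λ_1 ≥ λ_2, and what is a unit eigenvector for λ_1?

Step 1 — characteristic polynomial of 2×2 Sigma:
  det(Sigma - λI) = λ² - trace · λ + det = 0.
  trace = 18 + 4 = 22, det = 18·4 - (-3)² = 63.
Step 2 — discriminant:
  Δ = trace² - 4·det = 484 - 252 = 232.
Step 3 — eigenvalues:
  λ = (trace ± √Δ)/2 = (22 ± 15.2315)/2,
  λ_1 = 18.6158,  λ_2 = 3.3842.

Step 4 — unit eigenvector for λ_1: solve (Sigma - λ_1 I)v = 0. First row:
  (18 - 18.6158)·v_x + (-3)·v_y = 0, i.e. (-0.6158)·v_x + (-3)·v_y = 0,
  so v ∝ (b, λ_1 - a) = (-3, 0.6158); multiply by -1 so the first entry is positive: u = (3, -0.6158).
  ||u|| = √((3)² + (-0.6158)²) = √(9.3792) ≈ 3.0625,
  v_1 = u/||u|| ≈ (0.9796, -0.2011) (||v_1|| = 1).

λ_1 = 18.6158,  λ_2 = 3.3842;  v_1 ≈ (0.9796, -0.2011)


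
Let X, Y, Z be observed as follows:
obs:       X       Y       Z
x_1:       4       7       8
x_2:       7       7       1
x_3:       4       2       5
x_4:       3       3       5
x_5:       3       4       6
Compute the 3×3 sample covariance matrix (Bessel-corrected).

Step 1 — column means:
  mean(X) = (4 + 7 + 4 + 3 + 3) / 5 = 21/5 = 4.2
  mean(Y) = (7 + 7 + 2 + 3 + 4) / 5 = 23/5 = 4.6
  mean(Z) = (8 + 1 + 5 + 5 + 6) / 5 = 25/5 = 5

Step 2 — sample covariance S[i,j] = (1/(n-1)) · Σ_k (x_{k,i} - mean_i) · (x_{k,j} - mean_j), with n-1 = 4.
  S[X,X] = ((-0.2)·(-0.2) + (2.8)·(2.8) + (-0.2)·(-0.2) + (-1.2)·(-1.2) + (-1.2)·(-1.2)) / 4 = 10.8/4 = 2.7
  S[X,Y] = ((-0.2)·(2.4) + (2.8)·(2.4) + (-0.2)·(-2.6) + (-1.2)·(-1.6) + (-1.2)·(-0.6)) / 4 = 9.4/4 = 2.35
  S[X,Z] = ((-0.2)·(3) + (2.8)·(-4) + (-0.2)·(0) + (-1.2)·(0) + (-1.2)·(1)) / 4 = -13/4 = -3.25
  S[Y,Y] = ((2.4)·(2.4) + (2.4)·(2.4) + (-2.6)·(-2.6) + (-1.6)·(-1.6) + (-0.6)·(-0.6)) / 4 = 21.2/4 = 5.3
  S[Y,Z] = ((2.4)·(3) + (2.4)·(-4) + (-2.6)·(0) + (-1.6)·(0) + (-0.6)·(1)) / 4 = -3/4 = -0.75
  S[Z,Z] = ((3)·(3) + (-4)·(-4) + (0)·(0) + (0)·(0) + (1)·(1)) / 4 = 26/4 = 6.5

S is symmetric (S[j,i] = S[i,j]). Assembling:

S = [[2.7, 2.35, -3.25],
 [2.35, 5.3, -0.75],
 [-3.25, -0.75, 6.5]]
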